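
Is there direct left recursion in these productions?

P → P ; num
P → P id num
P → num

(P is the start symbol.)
Yes, P is left-recursive

Direct left recursion occurs when N → N α for some non-terminal N (the right-hand side begins with the left-hand side itself).

P → P ; num: LEFT RECURSIVE (starts with P)
P → P id num: LEFT RECURSIVE (starts with P)
P → num: starts with num

The grammar has direct left recursion on: P.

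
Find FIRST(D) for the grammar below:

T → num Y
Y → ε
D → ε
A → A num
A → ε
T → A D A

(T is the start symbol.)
From D → ε:
  - ε-production, so ε ∈ FIRST(D)

Collecting: FIRST(D) = { ε }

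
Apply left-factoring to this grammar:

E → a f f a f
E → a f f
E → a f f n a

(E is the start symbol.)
Left-factoring transforms A → αβ₁ | αβ₂ into A → αA' and A' → β₁ | β₂
(α is the longest common prefix among the alternatives). Repeat until
no nonterminal has two alternatives with a common prefix.

Round 1: E has alternatives sharing prefix 'a f f'. Introduce E': E → a f f E'
  Add: E' → a f
  Add: E' → ε
  Add: E' → n a

No remaining common prefixes — done.

Resulting grammar:
E → a f f E'
E' → a f
E' → ε
E' → n a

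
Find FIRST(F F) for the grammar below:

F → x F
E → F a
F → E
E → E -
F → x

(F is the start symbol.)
{ 'x' }

FIRST sets of the non-terminals involved (from the grammar, by fixed-point iteration):
  FIRST(F) = { 'x' }

To compute FIRST(F F), process the symbols left to right:
Symbol F is a non-terminal. Add FIRST(F) \ {ε} = { 'x' }
F is not nullable (ε ∉ FIRST(F)), so stop here.
FIRST(F F) = { 'x' }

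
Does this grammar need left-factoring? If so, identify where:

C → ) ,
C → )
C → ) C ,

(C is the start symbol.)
Left-factoring is needed when two productions for the same non-terminal
share a common prefix on the right-hand side.

Productions for C:
  C → ) ,
  C → )
  C → ) C ,

Found common prefix ')' in productions for C

Answer: Yes, C has productions with common prefix ')'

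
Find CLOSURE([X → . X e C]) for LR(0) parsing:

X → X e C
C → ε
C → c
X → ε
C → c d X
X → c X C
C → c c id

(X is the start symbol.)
{ [X → . X e C], [X → . c X C], [X → .] }

To compute CLOSURE, for each item [A → α.Bβ] where B is a non-terminal, add [B → .γ] for all productions B → γ; repeat for the newly added items until nothing changes.

Start with: [X → . X e C]
  [X → . X e C] has the dot before X: add [X → .], [X → . c X C]
No further items can be added.

CLOSURE = { [X → . X e C], [X → . c X C], [X → .] }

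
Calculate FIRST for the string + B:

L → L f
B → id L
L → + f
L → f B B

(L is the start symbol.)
To compute FIRST(+ B), process the symbols left to right:
Symbol + is a terminal. Add '+' and stop.
FIRST(+ B) = { '+' }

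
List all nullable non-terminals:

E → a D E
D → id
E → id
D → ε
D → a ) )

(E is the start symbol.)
A non-terminal is nullable if it can derive ε (the empty string): either it has an ε-production, or it has a production whose right-hand side consists entirely of nullable non-terminals.

ε-productions: D → ε
So D is immediately nullable.
No further non-terminal can be added: every production for the remaining non-terminals contains a terminal or a non-nullable non-terminal.
Nullable = { 'D' }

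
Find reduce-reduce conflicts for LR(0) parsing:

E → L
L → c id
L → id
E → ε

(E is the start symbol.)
No reduce-reduce conflicts

Augment with E' → E and build the canonical LR(0) collection (I0 = CLOSURE({[E' → . E]}), then GOTO on every symbol after a dot until no new states appear). It has 6 states:
  I0: { [E → . L], [E → .], [E' → . E], [L → . c id], [L → . id] }  — shift, reduce
  I1: { [E' → E .] }  — accept
  I2: { [E → L .] }  — reduce
  I3: { [L → c . id] }  — shift
  I4: { [L → id .] }  — reduce
  I5: { [L → c id .] }  — reduce

No state contains more than one complete item.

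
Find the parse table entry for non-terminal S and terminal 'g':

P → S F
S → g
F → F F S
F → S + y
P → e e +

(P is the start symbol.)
To find M[S, 'g'], we find productions for S where 'g' is in the predict set (PREDICT(N → α) = (FIRST(α) \ {ε}) ∪ (FOLLOW(N) if α ⇒* ε)).

S → g: PREDICT = { 'g' }
  'g' is in predict set, so this production goes in M[S, 'g']

M[S, 'g'] = S → g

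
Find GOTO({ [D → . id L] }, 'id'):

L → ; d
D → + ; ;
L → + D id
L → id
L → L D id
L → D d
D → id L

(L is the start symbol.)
{ [D → . + ; ;], [D → . id L], [D → id . L], [L → . + D id], [L → . ; d], [L → . D d], [L → . L D id], [L → . id] }

GOTO(I, 'id') = CLOSURE({ [A → αX.β] : [A → α.Xβ] ∈ I, X = 'id' })

Items with dot before 'id', with the dot advanced:
  [D → . id L] → [D → id . L]
Closure of the advanced items:
  [D → id . L] has the dot before L: add [L → . ; d], [L → . + D id], [L → . id], [L → . L D id], [L → . D d]
  [L → . D d] has the dot before D: add [D → . + ; ;], [D → . id L]

GOTO = { [D → . + ; ;], [D → . id L], [D → id . L], [L → . + D id], [L → . ; d], [L → . D d], [L → . L D id], [L → . id] }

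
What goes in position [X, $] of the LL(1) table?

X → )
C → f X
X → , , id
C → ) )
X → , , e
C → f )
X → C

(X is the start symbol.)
Empty (error entry)

To find M[X, $], we find productions for X where $ is in the predict set (PREDICT(N → α) = (FIRST(α) \ {ε}) ∪ (FOLLOW(N) if α ⇒* ε)).

Relevant sets:
  FIRST(C) = { ')', 'f' }

X → ): PREDICT = { ')' }
X → , , id: PREDICT = { ',' }
X → , , e: PREDICT = { ',' }
X → C: PREDICT = { ')', 'f' }

M[X, $] is empty (no production applies)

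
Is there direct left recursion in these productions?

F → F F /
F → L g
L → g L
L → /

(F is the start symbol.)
F → F F /: LEFT RECURSIVE (starts with F)
F → L g: starts with L
L → g L: starts with g
L → /: starts with '/'

The grammar has direct left recursion on: F.

Answer: Yes, F is left-recursive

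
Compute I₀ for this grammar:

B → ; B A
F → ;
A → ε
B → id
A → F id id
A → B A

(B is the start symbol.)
First, augment the grammar with B' → B
I₀ = CLOSURE({ [B' → . B] }):
  [B' → . B] has the dot before B: add [B → . ; B A], [B → . id]
No further items can be added.

I₀ = { [B → . ; B A], [B → . id], [B' → . B] }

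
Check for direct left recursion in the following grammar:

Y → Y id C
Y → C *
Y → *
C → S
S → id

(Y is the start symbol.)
Direct left recursion occurs when N → N α for some non-terminal N (the right-hand side begins with the left-hand side itself).

Y → Y id C: LEFT RECURSIVE (starts with Y)
Y → C *: starts with C
Y → *: starts with '*'
C → S: starts with S
S → id: starts with id

The grammar has direct left recursion on: Y.

Answer: Yes, Y is left-recursive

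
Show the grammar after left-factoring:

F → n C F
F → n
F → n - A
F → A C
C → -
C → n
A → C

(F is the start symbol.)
Left-factoring transforms A → αβ₁ | αβ₂ into A → αA' and A' → β₁ | β₂
(α is the longest common prefix among the alternatives). Repeat until
no nonterminal has two alternatives with a common prefix.

Round 1: F has alternatives sharing prefix 'n'. Introduce F': F → n F'
  Add: F' → C F
  Add: F' → ε
  Add: F' → - A

No remaining common prefixes — done.

Resulting grammar:
F → n F'
F' → C F
F' → ε
F' → - A
F → A C
C → -
C → n
A → C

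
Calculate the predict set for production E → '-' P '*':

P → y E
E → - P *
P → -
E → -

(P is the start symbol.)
PREDICT(E → '-' P '*') = (FIRST(RHS) \ {ε}) ∪ (FOLLOW(E) if ε ∈ FIRST(RHS), i.e. RHS ⇒* ε)
FIRST('-' P '*') = { '-' }
ε ∉ FIRST('-' P '*'), so FOLLOW(E) is not added.
PREDICT(E → '-' P '*') = { '-' }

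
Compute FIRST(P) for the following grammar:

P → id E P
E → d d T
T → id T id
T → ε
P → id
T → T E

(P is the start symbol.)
To compute FIRST(P), examine every production with P on the left-hand side, reading each right-hand side left to right until a non-nullable symbol is reached.

From P → id E P:
  - id is a terminal: add 'id' and stop
From P → id:
  - id is a terminal: add 'id' and stop

Collecting: FIRST(P) = { 'id' }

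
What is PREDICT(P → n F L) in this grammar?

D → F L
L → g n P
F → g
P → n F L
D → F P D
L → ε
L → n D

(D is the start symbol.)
PREDICT(P → n F L) = (FIRST(RHS) \ {ε}) ∪ (FOLLOW(P) if ε ∈ FIRST(RHS), i.e. RHS ⇒* ε)
FIRST(n F L) = { 'n' }
ε ∉ FIRST(n F L), so FOLLOW(P) is not added.
PREDICT(P → n F L) = { 'n' }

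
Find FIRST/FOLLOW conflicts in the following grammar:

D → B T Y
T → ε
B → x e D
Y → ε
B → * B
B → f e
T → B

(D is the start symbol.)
Yes. T → B with FOLLOW(T) on { '*', 'f', 'x' }

Nullable non-terminals: T, Y.
FIRST sets used below: FIRST(B) = { '*', 'f', 'x' }

T: nullable alternative(s) T → ε; FOLLOW(T) = { $, '*', 'f', 'x' }
  T → ε: FIRST \ {ε} = { } — this is the only nullable alternative, skip
  T → B: FIRST \ {ε} = { '*', 'f', 'x' } — overlaps FOLLOW(T) on { '*', 'f', 'x' }: CONFLICT
Y has a nullable alternative but only one production, so nothing to check.

B, D have no nullable alternative, so no FIRST/FOLLOW check is needed there.

So the grammar has 1 FIRST/FOLLOW conflict (marked CONFLICT above).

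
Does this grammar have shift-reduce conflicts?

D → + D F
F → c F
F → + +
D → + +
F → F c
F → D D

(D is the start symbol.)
A shift-reduce conflict occurs when an LR(0) state has both:
  - a complete (reduce) item [A → α .] (dot at the end), and
  - a shift item [B → β . c γ] (dot before a terminal).

Augment with D' → D and build the canonical LR(0) collection (I0 = CLOSURE({[D' → . D]}), then GOTO on every symbol after a dot until no new states appear). It has 13 states:
  I0: { [D → . + +], [D → . + D F], [D' → . D] }  — shift
  I1: { [D → + . +], [D → + . D F], [D → . + +], [D → . + D F] }  — shift
  I2: { [D' → D .] }  — accept
  I3: { [D → + + .], [D → + . +], [D → + . D F], [D → . + +], [D → . + D F] }  — shift, reduce
  I4: { [D → + D . F], [D → . + +], [D → . + D F], [F → . + +], [F → . D D], [F → . F c], [F → . c F] }  — shift
  I5: { [D → + . +], [D → + . D F], [D → . + +], [D → . + D F], [F → + . +] }  — shift
  I6: { [D → . + +], [D → . + D F], [F → D . D] }  — shift
  I7: { [D → + D F .], [F → F . c] }  — shift, reduce
  I8: { [D → . + +], [D → . + D F], [F → . + +], [F → . D D], [F → . F c], [F → . c F], [F → c . F] }  — shift
  I9: { [F → F . c], [F → c F .] }  — shift, reduce
  I10: { [F → F c .] }  — reduce
  I11: { [F → D D .] }  — reduce
  I12: { [D → + + .], [D → + . +], [D → + . D F], [D → . + +], [D → . + D F], [F → + + .] }  — shift, 2 reduces

I3 contains reduce item [D → + + .] and shift items [D → . + +], [D → + . +], [D → . + D F] — shift-reduce conflict.
I7 contains reduce item [D → + D F .] and shift item [F → F . c] — shift-reduce conflict.
I9 contains reduce item [F → c F .] and shift item [F → F . c] — shift-reduce conflict.
I12 contains reduce items [D → + + .], [F → + + .] and shift items [D → . + +], [D → + . +], [D → . + D F] — shift-reduce conflict.

Answer: Yes — I3: [D → + + .] vs [D → . + +]; I7: [D → + D F .] vs [F → F . c]; I9: [F → c F .] vs [F → F . c]; I12: [D → + + .] vs [D → . + +]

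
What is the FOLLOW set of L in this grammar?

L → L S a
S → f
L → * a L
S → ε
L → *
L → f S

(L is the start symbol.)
{ $, 'a', 'f' }

L is the start symbol, so $ ∈ FOLLOW(L).
In L → L S a: L is followed by S a, add FIRST(S a) \ {ε} = { 'a', 'f' }
In L → * a L: L is at the end; this adds FOLLOW(L) to itself — nothing new

Taking the union: FOLLOW(L) = { $, 'a', 'f' }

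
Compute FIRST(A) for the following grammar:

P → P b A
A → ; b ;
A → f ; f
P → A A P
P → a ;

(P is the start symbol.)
To compute FIRST(A), examine every production with A on the left-hand side, reading each right-hand side left to right until a non-nullable symbol is reached.

From A → ; b ;:
  - ';' is a terminal: add ';' and stop
From A → f ; f:
  - f is a terminal: add 'f' and stop

Collecting: FIRST(A) = { ';', 'f' }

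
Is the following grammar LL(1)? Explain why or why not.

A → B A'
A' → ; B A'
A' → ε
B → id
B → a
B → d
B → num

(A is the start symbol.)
Relevant sets:
  FOLLOW(A') = { $ }

For A':
  PREDICT(A' → ';' B A') = { ';' }
  PREDICT(A' → ε) = { $ }
For B:
  PREDICT(B → id) = { 'id' }
  PREDICT(B → a) = { 'a' }
  PREDICT(B → d) = { 'd' }
  PREDICT(B → num) = { 'num' }
A has a single production, so nothing to check there.

All predict sets are disjoint. The grammar IS LL(1).

Answer: Yes, the grammar is LL(1).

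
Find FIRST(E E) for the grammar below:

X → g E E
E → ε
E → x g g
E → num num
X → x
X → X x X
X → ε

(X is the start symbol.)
FIRST sets of the non-terminals involved (from the grammar, by fixed-point iteration):
  FIRST(E) = { 'num', 'x', ε }

To compute FIRST(E E), process the symbols left to right:
Symbol E is a non-terminal. Add FIRST(E) \ {ε} = { 'num', 'x' }
E is nullable (ε ∈ FIRST(E)), continue to the next symbol.
Symbol E is a non-terminal. Add FIRST(E) \ {ε} = { 'num', 'x' }
E is nullable (ε ∈ FIRST(E)), continue to the next symbol.
All symbols are nullable, so ε is in the result.
FIRST(E E) = { 'num', 'x', ε }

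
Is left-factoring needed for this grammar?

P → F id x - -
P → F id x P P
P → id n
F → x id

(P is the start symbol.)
Yes, P has productions with common prefix 'F id x'

Left-factoring is needed when two productions for the same non-terminal
share a common prefix on the right-hand side.

Productions for P:
  P → F id x - -
  P → F id x P P
  P → id n

Found common prefix 'F id x' in productions for P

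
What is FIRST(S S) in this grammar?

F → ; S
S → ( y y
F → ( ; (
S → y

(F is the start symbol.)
FIRST sets of the non-terminals involved (from the grammar, by fixed-point iteration):
  FIRST(S) = { '(', 'y' }

To compute FIRST(S S), process the symbols left to right:
Symbol S is a non-terminal. Add FIRST(S) \ {ε} = { '(', 'y' }
S is not nullable (ε ∉ FIRST(S)), so stop here.
FIRST(S S) = { '(', 'y' }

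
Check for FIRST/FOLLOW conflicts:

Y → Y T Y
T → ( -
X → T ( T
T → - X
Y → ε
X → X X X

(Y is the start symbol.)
Yes. Y → Y T Y with FOLLOW(Y) on { '(', '-' }

A FIRST/FOLLOW conflict occurs when a non-terminal N has a nullable alternative N → β (β ⇒* ε) and another alternative N → α with FIRST(α) ∩ FOLLOW(N) ≠ ∅: on such a lookahead the parser cannot decide between expanding α and letting N vanish via β.

Nullable non-terminals: Y.
FIRST sets used below: FIRST(Y) = { '(', '-', ε }, FIRST(T) = { '(', '-' }

Y: nullable alternative(s) Y → ε; FOLLOW(Y) = { $, '(', '-' }
  Y → Y T Y: FIRST \ {ε} = { '(', '-' } — overlaps FOLLOW(Y) on { '(', '-' }: CONFLICT
  Y → ε: FIRST \ {ε} = { } — this is the only nullable alternative, skip

T, X have no nullable alternative, so no FIRST/FOLLOW check is needed there.

So the grammar has 1 FIRST/FOLLOW conflict (marked CONFLICT above).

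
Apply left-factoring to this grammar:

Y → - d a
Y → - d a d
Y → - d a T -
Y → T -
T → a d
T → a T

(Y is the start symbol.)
Left-factoring transforms A → αβ₁ | αβ₂ into A → αA' and A' → β₁ | β₂
(α is the longest common prefix among the alternatives). Repeat until
no nonterminal has two alternatives with a common prefix.

Round 1: Y has alternatives sharing prefix '- d a'. Introduce Y': Y → - d a Y'
  Add: Y' → ε
  Add: Y' → d
  Add: Y' → T -

Round 2: T has alternatives sharing prefix 'a'. Introduce T': T → a T'
  Add: T' → d
  Add: T' → T

No remaining common prefixes — done.

Resulting grammar:
Y → - d a Y'
Y' → ε
Y' → d
Y' → T -
Y → T -
T → a T'
T' → d
T' → T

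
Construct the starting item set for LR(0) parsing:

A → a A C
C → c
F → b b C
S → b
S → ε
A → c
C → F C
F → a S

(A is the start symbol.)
{ [A → . a A C], [A → . c], [A' → . A] }

First, augment the grammar with A' → A
I₀ = CLOSURE({ [A' → . A] }):
  [A' → . A] has the dot before A: add [A → . a A C], [A → . c]
No further items can be added.

I₀ = { [A → . a A C], [A → . c], [A' → . A] }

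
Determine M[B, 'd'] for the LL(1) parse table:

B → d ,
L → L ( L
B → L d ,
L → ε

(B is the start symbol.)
To find M[B, 'd'], we find productions for B where 'd' is in the predict set (PREDICT(N → α) = (FIRST(α) \ {ε}) ∪ (FOLLOW(N) if α ⇒* ε)).

Relevant sets:
  FIRST(L) = { '(', ε }

B → d ,: PREDICT = { 'd' }
  'd' is in predict set, so this production goes in M[B, 'd']
B → L d ,: PREDICT = { '(', 'd' }
  'd' is in predict set, so this production goes in M[B, 'd']

M[B, 'd'] = B → d ,, B → L d ,  (a multiply-defined cell — the grammar is not LL(1))

Answer: B → d ,, B → L d ,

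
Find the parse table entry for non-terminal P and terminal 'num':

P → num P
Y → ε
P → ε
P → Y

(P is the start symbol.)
P → num P

To find M[P, 'num'], we find productions for P where 'num' is in the predict set (PREDICT(N → α) = (FIRST(α) \ {ε}) ∪ (FOLLOW(N) if α ⇒* ε)).

Relevant sets:
  FIRST(Y) = { ε }
  FOLLOW(P) = { $ }

P → num P: PREDICT = { 'num' }
  'num' is in predict set, so this production goes in M[P, 'num']
P → ε: PREDICT = { $ }
P → Y: PREDICT = { $ }

M[P, 'num'] = P → num P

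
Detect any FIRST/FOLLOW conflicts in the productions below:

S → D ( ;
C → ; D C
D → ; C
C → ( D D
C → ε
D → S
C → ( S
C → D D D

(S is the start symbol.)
Nullable non-terminals: C.
FIRST sets used below: FIRST(D) = { ';' }

C: nullable alternative(s) C → ε; FOLLOW(C) = { '(', ';' }
  C → ; D C: FIRST \ {ε} = { ';' } — overlaps FOLLOW(C) on { ';' }: CONFLICT
  C → ( D D: FIRST \ {ε} = { '(' } — overlaps FOLLOW(C) on { '(' }: CONFLICT
  C → ε: FIRST \ {ε} = { } — this is the only nullable alternative, skip
  C → ( S: FIRST \ {ε} = { '(' } — overlaps FOLLOW(C) on { '(' }: CONFLICT
  C → D D D: FIRST \ {ε} = { ';' } — overlaps FOLLOW(C) on { ';' }: CONFLICT

D, S have no nullable alternative, so no FIRST/FOLLOW check is needed there.

So the grammar has 4 FIRST/FOLLOW conflicts (marked CONFLICT above).

Answer: Yes. C → ';' D C with FOLLOW(C) on { ';' }; C → '(' D D with FOLLOW(C) on { '(' }; C → '(' S with FOLLOW(C) on { '(' }; C → D D D with FOLLOW(C) on { ';' }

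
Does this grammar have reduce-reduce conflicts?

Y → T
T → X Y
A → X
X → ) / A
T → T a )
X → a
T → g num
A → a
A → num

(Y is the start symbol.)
Yes — I14: [A → a .] vs [X → a .]

A reduce-reduce conflict occurs when an LR(0) state has two complete items [A → α .] and [B → β .] — both call for a reduction, and with no lookahead the parser cannot choose between them.

Augment with Y' → Y and build the canonical LR(0) collection (I0 = CLOSURE({[Y' → . Y]}), then GOTO on every symbol after a dot until no new states appear). It has 16 states:
  I0: { [T → . T a )], [T → . X Y], [T → . g num], [X → . ) / A], [X → . a], [Y → . T], [Y' → . Y] }  — shift
  I1: { [X → ) . / A] }  — shift
  I2: { [T → T . a )], [Y → T .] }  — shift, reduce
  I3: { [T → . T a )], [T → . X Y], [T → . g num], [T → X . Y], [X → . ) / A], [X → . a], [Y → . T] }  — shift
  I4: { [Y' → Y .] }  — accept
  I5: { [X → a .] }  — reduce
  I6: { [T → g . num] }  — shift
  I7: { [T → g num .] }  — reduce
  I8: { [T → X Y .] }  — reduce
  I9: { [T → T a . )] }  — shift
  I10: { [T → T a ) .] }  — reduce
  I11: { [A → . X], [A → . a], [A → . num], [X → ) / . A], [X → . ) / A], [X → . a] }  — shift
  I12: { [X → ) / A .] }  — reduce
  I13: { [A → X .] }  — reduce
  I14: { [A → a .], [X → a .] }  — 2 reduces
  I15: { [A → num .] }  — reduce

I14 contains complete items [A → a .], [X → a .] — reduce-reduce conflict.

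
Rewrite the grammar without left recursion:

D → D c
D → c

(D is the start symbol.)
D → c D'
D' → c D'
D' → ε

D is directly left-recursive. The standard transformation for
  A → A α₁ | ... | A α_m | β₁ | ... | β_n
is
  A  → β₁ A' | ... | β_n A'
  A' → α₁ A' | ... | α_m A' | ε

D → c becomes D → c D'
D → D c becomes D' → c D'
Add D' → ε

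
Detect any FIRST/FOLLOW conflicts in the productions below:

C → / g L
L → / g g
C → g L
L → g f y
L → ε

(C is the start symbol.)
No FIRST/FOLLOW conflicts.

A FIRST/FOLLOW conflict occurs when a non-terminal N has a nullable alternative N → β (β ⇒* ε) and another alternative N → α with FIRST(α) ∩ FOLLOW(N) ≠ ∅: on such a lookahead the parser cannot decide between expanding α and letting N vanish via β.

Nullable non-terminals: L.

L: nullable alternative(s) L → ε; FOLLOW(L) = { $ }
  L → / g g: FIRST \ {ε} = { '/' } — disjoint from FOLLOW(L)
  L → g f y: FIRST \ {ε} = { 'g' } — disjoint from FOLLOW(L)
  L → ε: FIRST \ {ε} = { } — this is the only nullable alternative, skip

C has no nullable alternative, so no FIRST/FOLLOW check is needed there.

No FIRST/FOLLOW conflicts found.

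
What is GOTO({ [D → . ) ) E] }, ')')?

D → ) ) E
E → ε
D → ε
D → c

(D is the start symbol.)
{ [D → ) . ) E] }

GOTO(I, ')') = CLOSURE({ [A → αX.β] : [A → α.Xβ] ∈ I, X = ')' })

Items with dot before ')', with the dot advanced:
  [D → . ) ) E] → [D → ) . ) E]
Closure adds nothing (no advanced item has the dot before a non-terminal).

GOTO = { [D → ) . ) E] }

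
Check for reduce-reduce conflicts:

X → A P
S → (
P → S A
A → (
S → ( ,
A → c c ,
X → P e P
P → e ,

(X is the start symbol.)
Yes — I1: [A → ( .] vs [S → ( .]

A reduce-reduce conflict occurs when an LR(0) state has two complete items [A → α .] and [B → β .] — both call for a reduction, and with no lookahead the parser cannot choose between them.

Augment with X' → X and build the canonical LR(0) collection (I0 = CLOSURE({[X' → . X]}), then GOTO on every symbol after a dot until no new states appear). It has 18 states:
  I0: { [A → . (], [A → . c c ,], [P → . S A], [P → . e ,], [S → . ( ,], [S → . (], [X → . A P], [X → . P e P], [X' → . X] }  — shift
  I1: { [A → ( .], [S → ( . ,], [S → ( .] }  — shift, 2 reduces
  I2: { [P → . S A], [P → . e ,], [S → . ( ,], [S → . (], [X → A . P] }  — shift
  I3: { [X → P . e P] }  — shift
  I4: { [A → . (], [A → . c c ,], [P → S . A] }  — shift
  I5: { [X' → X .] }  — accept
  I6: { [A → c . c ,] }  — shift
  I7: { [P → e . ,] }  — shift
  I8: { [P → e , .] }  — reduce
  I9: { [A → c c . ,] }  — shift
  I10: { [A → c c , .] }  — reduce
  I11: { [A → ( .] }  — reduce
  I12: { [P → S A .] }  — reduce
  I13: { [P → . S A], [P → . e ,], [S → . ( ,], [S → . (], [X → P e . P] }  — shift
  I14: { [S → ( . ,], [S → ( .] }  — shift, reduce
  I15: { [X → P e P .] }  — reduce
  I16: { [S → ( , .] }  — reduce
  I17: { [X → A P .] }  — reduce

I1 contains complete items [A → ( .], [S → ( .] — reduce-reduce conflict.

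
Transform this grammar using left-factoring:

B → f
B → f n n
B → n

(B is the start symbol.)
Left-factoring transforms A → αβ₁ | αβ₂ into A → αA' and A' → β₁ | β₂
(α is the longest common prefix among the alternatives). Repeat until
no nonterminal has two alternatives with a common prefix.

Round 1: B has alternatives sharing prefix 'f'. Introduce B': B → f B'
  Add: B' → ε
  Add: B' → n n

No remaining common prefixes — done.

Resulting grammar:
B → f B'
B' → ε
B' → n n
B → n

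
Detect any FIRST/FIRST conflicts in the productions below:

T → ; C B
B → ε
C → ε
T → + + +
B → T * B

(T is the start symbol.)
No FIRST/FIRST conflicts.

A FIRST/FIRST conflict occurs when two productions N → α and N → β for the same non-terminal have FIRST(α) ∩ FIRST(β) ≠ ∅ (with ε ∈ FIRST of a nullable right-hand side, so two nullable alternatives also conflict).

FIRST sets of the non-terminals at (or reachable through a nullable prefix from) the front of some alternative:
  FIRST(T) = { '+', ';' }

Productions for T:
  T → ; C B: FIRST = { ';' }
  T → + + +: FIRST = { '+' }
Productions for B:
  B → ε: FIRST = { ε }
  B → T * B: FIRST = { '+', ';' }
C has only one production, so no FIRST/FIRST conflict is possible there.

All alternatives of each non-terminal have pairwise disjoint FIRST sets.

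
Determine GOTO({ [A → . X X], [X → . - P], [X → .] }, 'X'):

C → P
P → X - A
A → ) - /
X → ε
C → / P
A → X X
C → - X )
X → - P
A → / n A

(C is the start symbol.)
{ [A → X . X], [X → . - P], [X → .] }

GOTO(I, 'X') = CLOSURE({ [A → αX.β] : [A → α.Xβ] ∈ I, X = 'X' })

Items with dot before 'X', with the dot advanced:
  [A → . X X] → [A → X . X]
Closure of the advanced items:
  [A → X . X] has the dot before X: add [X → .], [X → . - P]

GOTO = { [A → X . X], [X → . - P], [X → .] }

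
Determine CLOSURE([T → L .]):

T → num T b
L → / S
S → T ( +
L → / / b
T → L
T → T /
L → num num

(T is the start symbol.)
To compute CLOSURE, for each item [A → α.Bβ] where B is a non-terminal, add [B → .γ] for all productions B → γ; repeat for the newly added items until nothing changes.

Start with: [T → L .]
The dot is at the end, so nothing is added.

CLOSURE = { [T → L .] }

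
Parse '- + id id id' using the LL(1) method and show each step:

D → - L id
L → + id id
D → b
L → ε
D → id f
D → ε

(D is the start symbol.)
Stack is shown with the top on the left.

Stack         Input           Action
------------------------------------
D $           - + id id id $  output D → - L id
- L id $      - + id id id $  match '-'
L id $        + id id id $    output L → + id id
+ id id id $  + id id id $    match '+'
id id id $    id id id $      match 'id'
id id $       id id $         match 'id'
id $          id $            match 'id'
$             $               accept

The string is accepted.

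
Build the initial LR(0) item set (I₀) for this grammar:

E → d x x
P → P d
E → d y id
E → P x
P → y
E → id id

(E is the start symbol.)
{ [E → . P x], [E → . d x x], [E → . d y id], [E → . id id], [E' → . E], [P → . P d], [P → . y] }

First, augment the grammar with E' → E
I₀ = CLOSURE({ [E' → . E] }):
  [E' → . E] has the dot before E: add [E → . d x x], [E → . d y id], [E → . P x], [E → . id id]
  [E → . P x] has the dot before P: add [P → . P d], [P → . y]
No further items can be added.

I₀ = { [E → . P x], [E → . d x x], [E → . d y id], [E → . id id], [E' → . E], [P → . P d], [P → . y] }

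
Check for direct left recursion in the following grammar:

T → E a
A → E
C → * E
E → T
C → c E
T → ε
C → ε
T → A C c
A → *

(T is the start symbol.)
T → E a: starts with E
A → E: starts with E
C → * E: starts with '*'
E → T: starts with T
C → c E: starts with c
T → ε: starts with ε
C → ε: starts with ε
T → A C c: starts with A
A → *: starts with '*'

No direct left recursion found.

Answer: No direct left recursion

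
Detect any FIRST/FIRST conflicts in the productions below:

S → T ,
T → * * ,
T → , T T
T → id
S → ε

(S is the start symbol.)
A FIRST/FIRST conflict occurs when two productions N → α and N → β for the same non-terminal have FIRST(α) ∩ FIRST(β) ≠ ∅ (with ε ∈ FIRST of a nullable right-hand side, so two nullable alternatives also conflict).

FIRST sets of the non-terminals at (or reachable through a nullable prefix from) the front of some alternative:
  FIRST(T) = { '*', ',', 'id' }

Productions for S:
  S → T ,: FIRST = { '*', ',', 'id' }
  S → ε: FIRST = { ε }
Productions for T:
  T → * * ,: FIRST = { '*' }
  T → , T T: FIRST = { ',' }
  T → id: FIRST = { 'id' }

All alternatives of each non-terminal have pairwise disjoint FIRST sets.

Answer: No FIRST/FIRST conflicts.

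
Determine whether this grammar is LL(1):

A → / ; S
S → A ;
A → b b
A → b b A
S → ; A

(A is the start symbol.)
A grammar is LL(1) if for each non-terminal N with multiple productions, the predict sets of those productions are pairwise disjoint, where PREDICT(N → α) = (FIRST(α) \ {ε}) ∪ (FOLLOW(N) if α ⇒* ε).

Relevant sets:
  FIRST(A) = { '/', 'b' }

For A:
  PREDICT(A → '/' ';' S) = { '/' }
  PREDICT(A → b b) = { 'b' }
  PREDICT(A → b b A) = { 'b' }
For S:
  PREDICT(S → A ';') = { '/', 'b' }
  PREDICT(S → ';' A) = { ';' }

Conflict found: Predict set conflict for A: { 'b' }
The grammar is NOT LL(1).

Answer: No. Predict set conflict for A: { 'b' }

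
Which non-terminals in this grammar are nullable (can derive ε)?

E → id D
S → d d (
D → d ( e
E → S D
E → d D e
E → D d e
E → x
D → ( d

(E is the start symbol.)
A non-terminal is nullable if it can derive ε (the empty string): either it has an ε-production, or it has a production whose right-hand side consists entirely of nullable non-terminals.

There are no ε-productions, so no non-terminal can derive ε.
No non-terminals are nullable.

Answer: None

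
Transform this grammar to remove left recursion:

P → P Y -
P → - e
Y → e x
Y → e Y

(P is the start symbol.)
P is directly left-recursive. The standard transformation for
  A → A α₁ | ... | A α_m | β₁ | ... | β_n
is
  A  → β₁ A' | ... | β_n A'
  A' → α₁ A' | ... | α_m A' | ε

P → - e becomes P → - e P'
P → P Y - becomes P' → Y - P'
Add P' → ε

Productions for other non-terminals are unchanged:
  Y → e x
  Y → e Y

Resulting grammar:
P → - e P'
P' → Y - P'
P' → ε
Y → e x
Y → e Y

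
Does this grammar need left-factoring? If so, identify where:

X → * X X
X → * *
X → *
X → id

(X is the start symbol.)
Yes, X has productions with common prefix '*'

Left-factoring is needed when two productions for the same non-terminal
share a common prefix on the right-hand side.

Productions for X:
  X → * X X
  X → * *
  X → *
  X → id

Found common prefix '*' in productions for X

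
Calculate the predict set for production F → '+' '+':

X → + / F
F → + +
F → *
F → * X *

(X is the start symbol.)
PREDICT(F → '+' '+') = (FIRST(RHS) \ {ε}) ∪ (FOLLOW(F) if ε ∈ FIRST(RHS), i.e. RHS ⇒* ε)
FIRST('+' '+') = { '+' }
ε ∉ FIRST('+' '+'), so FOLLOW(F) is not added.
PREDICT(F → '+' '+') = { '+' }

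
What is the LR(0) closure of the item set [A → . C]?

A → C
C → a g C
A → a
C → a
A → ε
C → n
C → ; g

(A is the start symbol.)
{ [A → . C], [C → . ; g], [C → . a g C], [C → . a], [C → . n] }

Start with: [A → . C]
  [A → . C] has the dot before C: add [C → . a g C], [C → . a], [C → . n], [C → . ; g]
No further items can be added.

CLOSURE = { [A → . C], [C → . ; g], [C → . a g C], [C → . a], [C → . n] }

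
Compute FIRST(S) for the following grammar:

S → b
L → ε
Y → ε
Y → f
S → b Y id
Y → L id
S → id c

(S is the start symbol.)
{ 'b', 'id' }

To compute FIRST(S), examine every production with S on the left-hand side, reading each right-hand side left to right until a non-nullable symbol is reached.

From S → b:
  - b is a terminal: add 'b' and stop
From S → b Y id:
  - b is a terminal: add 'b' and stop
From S → id c:
  - id is a terminal: add 'id' and stop

Collecting: FIRST(S) = { 'b', 'id' }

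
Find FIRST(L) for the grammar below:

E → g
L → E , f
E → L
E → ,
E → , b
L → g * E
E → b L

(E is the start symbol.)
{ ',', 'b', 'g' }

To compute FIRST(L), examine every production with L on the left-hand side, reading each right-hand side left to right until a non-nullable symbol is reached.

FIRST sets of the other non-terminals involved (by the same procedure, iterated to a fixed point):
  FIRST(E) = { ',', 'b', 'g' }

From L → E , f:
  - E is a non-terminal: add FIRST(E) \ {ε} = { ',', 'b', 'g' }
    E is not nullable, so stop
From L → g * E:
  - g is a terminal: add 'g' and stop

Collecting: FIRST(L) = { ',', 'b', 'g' }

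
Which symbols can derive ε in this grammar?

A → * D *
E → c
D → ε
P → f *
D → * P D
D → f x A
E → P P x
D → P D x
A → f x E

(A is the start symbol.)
ε-productions: D → ε
So D is immediately nullable.
No further non-terminal can be added: every production for the remaining non-terminals contains a terminal or a non-nullable non-terminal.
Nullable = { 'D' }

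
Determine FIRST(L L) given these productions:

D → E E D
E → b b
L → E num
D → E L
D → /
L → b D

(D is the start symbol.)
FIRST sets of the non-terminals involved (from the grammar, by fixed-point iteration):
  FIRST(L) = { 'b' }

To compute FIRST(L L), process the symbols left to right:
Symbol L is a non-terminal. Add FIRST(L) \ {ε} = { 'b' }
L is not nullable (ε ∉ FIRST(L)), so stop here.
FIRST(L L) = { 'b' }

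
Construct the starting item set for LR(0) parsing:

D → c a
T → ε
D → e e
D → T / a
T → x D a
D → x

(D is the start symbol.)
{ [D → . T / a], [D → . c a], [D → . e e], [D → . x], [D' → . D], [T → . x D a], [T → .] }

First, augment the grammar with D' → D
I₀ = CLOSURE({ [D' → . D] }):
  [D' → . D] has the dot before D: add [D → . c a], [D → . e e], [D → . T / a], [D → . x]
  [D → . T / a] has the dot before T: add [T → .], [T → . x D a]
No further items can be added.

I₀ = { [D → . T / a], [D → . c a], [D → . e e], [D → . x], [D' → . D], [T → . x D a], [T → .] }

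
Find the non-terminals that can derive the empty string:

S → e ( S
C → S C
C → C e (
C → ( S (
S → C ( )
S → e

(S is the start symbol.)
None

A non-terminal is nullable if it can derive ε (the empty string): either it has an ε-production, or it has a production whose right-hand side consists entirely of nullable non-terminals.

There are no ε-productions, so no non-terminal can derive ε.
No non-terminals are nullable.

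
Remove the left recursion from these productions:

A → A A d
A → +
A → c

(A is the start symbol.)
A → + A'
A → c A'
A' → A d A'
A' → ε

A is directly left-recursive. The standard transformation for
  A → A α₁ | ... | A α_m | β₁ | ... | β_n
is
  A  → β₁ A' | ... | β_n A'
  A' → α₁ A' | ... | α_m A' | ε

A → + becomes A → + A'
A → c becomes A → c A'
A → A A d becomes A' → A d A'
Add A' → ε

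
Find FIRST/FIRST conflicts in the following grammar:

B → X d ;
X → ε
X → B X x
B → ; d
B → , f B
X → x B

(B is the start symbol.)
A FIRST/FIRST conflict occurs when two productions N → α and N → β for the same non-terminal have FIRST(α) ∩ FIRST(β) ≠ ∅ (with ε ∈ FIRST of a nullable right-hand side, so two nullable alternatives also conflict).

FIRST sets of the non-terminals at (or reachable through a nullable prefix from) the front of some alternative:
  FIRST(X) = { ',', ';', 'd', 'x', ε }
  FIRST(B) = { ',', ';', 'd', 'x' }

Productions for B:
  B → X d ;: FIRST = { ',', ';', 'd', 'x' }
  B → ; d: FIRST = { ';' }
  B → , f B: FIRST = { ',' }
Productions for X:
  X → ε: FIRST = { ε }
  X → B X x: FIRST = { ',', ';', 'd', 'x' }
  X → x B: FIRST = { 'x' }

Conflict for B: B → X d ; and B → ; d
  Overlap: { ';' }
Conflict for B: B → X d ; and B → , f B
  Overlap: { ',' }
Conflict for X: X → B X x and X → x B
  Overlap: { 'x' }

Answer: Yes. B → X d ';' / B → ';' d on { ';' }; B → X d ';' / B → ',' f B on { ',' }; X → B X x / X → x B on { 'x' }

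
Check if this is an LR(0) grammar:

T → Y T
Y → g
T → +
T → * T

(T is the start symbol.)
A grammar is LR(0) if no state in the canonical LR(0) collection has:
  - both a shift item (dot before a terminal) and a complete item (shift-reduce conflict), or
  - two or more complete items (reduce-reduce conflict; the accept item [T' → T .] counts as a complete item here).

Augment with T' → T and build the canonical LR(0) collection (I0 = CLOSURE({[T' → . T]}), then GOTO on every symbol after a dot until no new states appear). It has 8 states:
  I0: { [T → . * T], [T → . +], [T → . Y T], [T' → . T], [Y → . g] }  — shift
  I1: { [T → * . T], [T → . * T], [T → . +], [T → . Y T], [Y → . g] }  — shift
  I2: { [T → + .] }  — reduce
  I3: { [T' → T .] }  — accept
  I4: { [T → . * T], [T → . +], [T → . Y T], [T → Y . T], [Y → . g] }  — shift
  I5: { [Y → g .] }  — reduce
  I6: { [T → Y T .] }  — reduce
  I7: { [T → * T .] }  — reduce

Every state is either a pure shift/goto state or contains exactly one complete item and nothing to shift — no conflicts. The grammar is LR(0).

Answer: Yes, the grammar is LR(0)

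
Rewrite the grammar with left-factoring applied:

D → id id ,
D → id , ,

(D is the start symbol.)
D → id D'
D' → id ,
D' → , ,

Left-factoring transforms A → αβ₁ | αβ₂ into A → αA' and A' → β₁ | β₂
(α is the longest common prefix among the alternatives). Repeat until
no nonterminal has two alternatives with a common prefix.

Round 1: D has alternatives sharing prefix 'id'. Introduce D': D → id D'
  Add: D' → id ,
  Add: D' → , ,

No remaining common prefixes — done.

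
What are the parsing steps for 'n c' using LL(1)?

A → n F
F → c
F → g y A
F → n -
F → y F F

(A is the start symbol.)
Stack is shown with the top on the left.

Stack  Input  Action
--------------------
A $    n c $  output A → n F
n F $  n c $  match 'n'
F $    c $    output F → c
c $    c $    match 'c'
$      $      accept

The string is accepted.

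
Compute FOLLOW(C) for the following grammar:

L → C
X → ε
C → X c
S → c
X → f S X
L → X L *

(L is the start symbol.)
In L → C: C is at the end, add FOLLOW(L)

The FOLLOW sets referred to above (computed the same way, to a fixed point):
  FOLLOW(L) = { $, '*' }

Taking the union: FOLLOW(C) = { $, '*' }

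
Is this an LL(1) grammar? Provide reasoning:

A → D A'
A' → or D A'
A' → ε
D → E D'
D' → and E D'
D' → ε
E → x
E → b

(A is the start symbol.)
Yes, the grammar is LL(1).

A grammar is LL(1) if for each non-terminal N with multiple productions, the predict sets of those productions are pairwise disjoint, where PREDICT(N → α) = (FIRST(α) \ {ε}) ∪ (FOLLOW(N) if α ⇒* ε).

Relevant sets:
  FOLLOW(A') = { $ }
  FOLLOW(D') = { $, 'or' }

For A':
  PREDICT(A' → or D A') = { 'or' }
  PREDICT(A' → ε) = { $ }
For D':
  PREDICT(D' → and E D') = { 'and' }
  PREDICT(D' → ε) = { $, 'or' }
For E:
  PREDICT(E → x) = { 'x' }
  PREDICT(E → b) = { 'b' }
A, D have a single production, so nothing to check there.

All predict sets are disjoint. The grammar IS LL(1).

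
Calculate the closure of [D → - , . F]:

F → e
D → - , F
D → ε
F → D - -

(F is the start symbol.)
To compute CLOSURE, for each item [A → α.Bβ] where B is a non-terminal, add [B → .γ] for all productions B → γ; repeat for the newly added items until nothing changes.

Start with: [D → - , . F]
  [D → - , . F] has the dot before F: add [F → . e], [F → . D - -]
  [F → . D - -] has the dot before D: add [D → . - , F], [D → .]
No further items can be added.

CLOSURE = { [D → - , . F], [D → . - , F], [D → .], [F → . D - -], [F → . e] }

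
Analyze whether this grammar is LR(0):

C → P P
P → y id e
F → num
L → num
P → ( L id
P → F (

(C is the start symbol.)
Yes, the grammar is LR(0)

Augment with C' → C and build the canonical LR(0) collection (I0 = CLOSURE({[C' → . C]}), then GOTO on every symbol after a dot until no new states appear). It has 14 states:
  I0: { [C → . P P], [C' → . C], [F → . num], [P → . ( L id], [P → . F (], [P → . y id e] }  — shift
  I1: { [L → . num], [P → ( . L id] }  — shift
  I2: { [C' → C .] }  — accept
  I3: { [P → F . (] }  — shift
  I4: { [C → P . P], [F → . num], [P → . ( L id], [P → . F (], [P → . y id e] }  — shift
  I5: { [F → num .] }  — reduce
  I6: { [P → y . id e] }  — shift
  I7: { [P → y id . e] }  — shift
  I8: { [P → y id e .] }  — reduce
  I9: { [C → P P .] }  — reduce
  I10: { [P → F ( .] }  — reduce
  I11: { [P → ( L . id] }  — shift
  I12: { [L → num .] }  — reduce
  I13: { [P → ( L id .] }  — reduce

Every state is either a pure shift/goto state or contains exactly one complete item and nothing to shift — no conflicts. The grammar is LR(0).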